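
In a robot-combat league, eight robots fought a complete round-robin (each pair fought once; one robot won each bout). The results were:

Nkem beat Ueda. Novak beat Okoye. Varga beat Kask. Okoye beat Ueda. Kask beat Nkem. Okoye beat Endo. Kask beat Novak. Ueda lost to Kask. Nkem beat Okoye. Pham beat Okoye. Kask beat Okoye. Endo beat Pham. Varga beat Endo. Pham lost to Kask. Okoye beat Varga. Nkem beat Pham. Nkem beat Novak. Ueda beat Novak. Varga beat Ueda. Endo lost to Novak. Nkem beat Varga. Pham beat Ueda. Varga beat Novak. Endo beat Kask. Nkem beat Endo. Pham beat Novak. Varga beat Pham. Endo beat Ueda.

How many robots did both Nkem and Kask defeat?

4

Nkem beat: Ueda, Endo, Okoye, Pham, Varga, Novak.
Kask beat: Ueda, Nkem, Okoye, Pham, Novak.
Both beat: Ueda, Okoye, Pham, Novak — 4.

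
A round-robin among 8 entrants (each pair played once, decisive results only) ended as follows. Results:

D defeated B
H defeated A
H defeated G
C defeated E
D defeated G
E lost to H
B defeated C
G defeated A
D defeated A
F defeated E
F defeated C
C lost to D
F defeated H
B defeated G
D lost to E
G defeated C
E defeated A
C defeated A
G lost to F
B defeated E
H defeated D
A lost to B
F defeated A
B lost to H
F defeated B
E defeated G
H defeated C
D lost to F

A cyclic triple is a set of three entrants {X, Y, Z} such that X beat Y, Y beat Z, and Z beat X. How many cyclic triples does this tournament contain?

Win totals: A 0, B 4, C 2, D 4, E 3, F 7, G 2, H 6.
An entrant with w wins dominates both others in C(w,2) triples; summing gives 0 + 6 + 1 + 6 + 3 + 21 + 1 + 15 = 53 transitive triples.
Total triples C(8,3) = 56, so cyclic triples = 56 − 53 = 3.

3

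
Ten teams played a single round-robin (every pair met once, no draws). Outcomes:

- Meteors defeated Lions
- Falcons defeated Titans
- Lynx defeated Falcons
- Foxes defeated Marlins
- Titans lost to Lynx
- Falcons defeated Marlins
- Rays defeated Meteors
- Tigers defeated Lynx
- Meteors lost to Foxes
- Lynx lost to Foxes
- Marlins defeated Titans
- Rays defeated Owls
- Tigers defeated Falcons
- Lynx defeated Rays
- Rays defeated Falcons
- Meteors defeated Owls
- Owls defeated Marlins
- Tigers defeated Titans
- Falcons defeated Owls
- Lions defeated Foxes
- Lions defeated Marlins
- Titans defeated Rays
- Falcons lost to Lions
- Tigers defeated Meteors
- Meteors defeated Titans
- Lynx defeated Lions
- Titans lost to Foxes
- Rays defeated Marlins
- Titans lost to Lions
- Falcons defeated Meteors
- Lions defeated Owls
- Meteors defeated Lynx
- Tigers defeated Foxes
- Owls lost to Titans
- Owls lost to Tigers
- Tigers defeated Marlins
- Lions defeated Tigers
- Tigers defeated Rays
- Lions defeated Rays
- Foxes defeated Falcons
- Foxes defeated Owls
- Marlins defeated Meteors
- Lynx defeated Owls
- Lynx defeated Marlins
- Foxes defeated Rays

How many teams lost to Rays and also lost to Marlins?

1

Rays beat: Marlins, Owls, Meteors, Falcons.
Marlins beat: Titans, Meteors.
Both beat: Meteors — 1.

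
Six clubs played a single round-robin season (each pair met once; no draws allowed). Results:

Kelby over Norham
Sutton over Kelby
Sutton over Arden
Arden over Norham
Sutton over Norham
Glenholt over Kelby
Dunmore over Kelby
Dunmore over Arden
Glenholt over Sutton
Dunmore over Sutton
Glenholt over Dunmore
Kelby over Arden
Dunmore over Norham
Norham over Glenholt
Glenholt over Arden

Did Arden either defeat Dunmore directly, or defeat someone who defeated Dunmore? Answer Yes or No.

No

Arden did not beat Dunmore directly.
Arden beat Norham, but each of them lost to Dunmore. No two-step path.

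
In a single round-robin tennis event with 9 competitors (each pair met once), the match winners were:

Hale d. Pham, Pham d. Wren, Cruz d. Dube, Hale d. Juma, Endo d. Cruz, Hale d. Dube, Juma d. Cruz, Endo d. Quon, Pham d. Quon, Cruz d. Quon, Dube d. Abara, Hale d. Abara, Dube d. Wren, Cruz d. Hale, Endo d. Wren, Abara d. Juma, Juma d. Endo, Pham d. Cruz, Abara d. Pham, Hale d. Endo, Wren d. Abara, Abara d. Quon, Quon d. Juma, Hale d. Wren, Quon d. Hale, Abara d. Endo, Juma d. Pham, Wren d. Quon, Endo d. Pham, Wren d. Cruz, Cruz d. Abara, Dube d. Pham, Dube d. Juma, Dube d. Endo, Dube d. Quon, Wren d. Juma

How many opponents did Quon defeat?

2

Quon's results: beat Juma, Hale; lost to Abara, Wren, Pham, Endo, Dube, Cruz.
That is 2 wins.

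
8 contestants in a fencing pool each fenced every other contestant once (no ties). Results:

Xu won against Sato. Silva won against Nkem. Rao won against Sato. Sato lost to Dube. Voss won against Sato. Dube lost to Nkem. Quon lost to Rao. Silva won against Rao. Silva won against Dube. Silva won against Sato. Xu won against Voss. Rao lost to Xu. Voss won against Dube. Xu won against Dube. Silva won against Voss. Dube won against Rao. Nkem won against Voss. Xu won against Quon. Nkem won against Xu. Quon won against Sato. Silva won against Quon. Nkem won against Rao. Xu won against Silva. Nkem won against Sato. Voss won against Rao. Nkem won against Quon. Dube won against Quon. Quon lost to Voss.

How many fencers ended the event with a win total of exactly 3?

1

Win totals: Dube 3, Nkem 6, Silva 6, Sato 0, Voss 4, Quon 1, Xu 6, Rao 2.
Exactly 3: Dube — 1 fencer.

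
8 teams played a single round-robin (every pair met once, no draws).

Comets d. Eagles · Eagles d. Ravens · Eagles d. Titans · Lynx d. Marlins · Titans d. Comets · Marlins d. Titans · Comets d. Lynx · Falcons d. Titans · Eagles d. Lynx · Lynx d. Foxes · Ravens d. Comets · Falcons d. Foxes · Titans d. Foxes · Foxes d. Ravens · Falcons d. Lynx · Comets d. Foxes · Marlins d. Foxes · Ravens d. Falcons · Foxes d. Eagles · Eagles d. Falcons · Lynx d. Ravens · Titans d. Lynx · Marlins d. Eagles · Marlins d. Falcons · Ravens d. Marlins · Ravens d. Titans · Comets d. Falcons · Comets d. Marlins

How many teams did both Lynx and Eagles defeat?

1

Lynx beat: Ravens, Foxes, Marlins.
Eagles beat: Falcons, Ravens, Lynx, Titans.
Both beat: Ravens — 1.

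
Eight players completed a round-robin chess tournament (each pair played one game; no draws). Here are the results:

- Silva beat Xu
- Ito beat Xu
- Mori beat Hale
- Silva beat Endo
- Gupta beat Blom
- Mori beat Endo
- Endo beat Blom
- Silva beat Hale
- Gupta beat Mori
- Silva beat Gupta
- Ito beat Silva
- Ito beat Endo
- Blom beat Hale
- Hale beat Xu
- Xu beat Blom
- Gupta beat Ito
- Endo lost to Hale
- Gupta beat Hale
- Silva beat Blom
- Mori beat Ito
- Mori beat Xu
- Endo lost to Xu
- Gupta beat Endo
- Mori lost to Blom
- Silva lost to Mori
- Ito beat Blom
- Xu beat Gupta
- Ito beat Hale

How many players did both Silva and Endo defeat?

Silva beat: Hale, Endo, Blom, Xu, Gupta.
Endo beat: Blom.
Both beat: Blom — 1.

1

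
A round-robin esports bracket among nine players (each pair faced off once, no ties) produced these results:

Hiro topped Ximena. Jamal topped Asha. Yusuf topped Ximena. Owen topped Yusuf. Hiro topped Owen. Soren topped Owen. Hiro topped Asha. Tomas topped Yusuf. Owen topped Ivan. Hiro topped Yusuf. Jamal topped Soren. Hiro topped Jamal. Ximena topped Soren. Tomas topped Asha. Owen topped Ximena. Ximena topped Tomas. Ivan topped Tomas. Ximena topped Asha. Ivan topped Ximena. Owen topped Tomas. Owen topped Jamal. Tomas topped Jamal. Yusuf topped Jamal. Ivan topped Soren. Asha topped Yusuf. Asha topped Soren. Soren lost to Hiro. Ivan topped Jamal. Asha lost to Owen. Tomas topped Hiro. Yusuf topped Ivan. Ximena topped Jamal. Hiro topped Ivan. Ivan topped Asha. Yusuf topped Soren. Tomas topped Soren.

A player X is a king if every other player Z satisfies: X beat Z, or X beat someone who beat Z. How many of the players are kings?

4

Tomas reaches everyone (king).
Owen reaches everyone (king).
Ximena cannot reach Ivan in two steps.
Yusuf cannot reach Hiro in two steps.
Jamal cannot reach Tomas, Ximena, Ivan, Hiro in two steps.
Ivan reaches everyone (king).
Asha cannot reach Tomas, Hiro in two steps.
Soren cannot reach Hiro in two steps.
Hiro reaches everyone (king).
Kings: Tomas, Owen, Ivan, Hiro — 4.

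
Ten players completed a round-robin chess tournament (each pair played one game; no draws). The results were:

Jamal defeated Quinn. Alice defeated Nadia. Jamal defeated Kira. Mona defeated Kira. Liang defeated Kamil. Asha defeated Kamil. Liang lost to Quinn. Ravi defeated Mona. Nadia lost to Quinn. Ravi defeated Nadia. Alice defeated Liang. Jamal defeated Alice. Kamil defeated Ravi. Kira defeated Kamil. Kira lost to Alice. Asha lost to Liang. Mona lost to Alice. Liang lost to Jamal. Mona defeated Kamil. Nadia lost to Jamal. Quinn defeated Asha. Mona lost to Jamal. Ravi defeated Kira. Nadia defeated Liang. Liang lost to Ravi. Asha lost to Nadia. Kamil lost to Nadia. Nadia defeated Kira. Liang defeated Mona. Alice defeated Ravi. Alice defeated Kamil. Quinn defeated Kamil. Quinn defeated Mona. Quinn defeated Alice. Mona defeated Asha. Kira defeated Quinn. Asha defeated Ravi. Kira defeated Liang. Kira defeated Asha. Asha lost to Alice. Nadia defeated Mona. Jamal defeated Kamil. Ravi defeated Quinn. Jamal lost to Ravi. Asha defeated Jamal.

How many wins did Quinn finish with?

6

Quinn's results: beat Alice, Kamil, Asha, Liang, Nadia, Mona; lost to Ravi, Jamal, Kira.
That is 6 wins.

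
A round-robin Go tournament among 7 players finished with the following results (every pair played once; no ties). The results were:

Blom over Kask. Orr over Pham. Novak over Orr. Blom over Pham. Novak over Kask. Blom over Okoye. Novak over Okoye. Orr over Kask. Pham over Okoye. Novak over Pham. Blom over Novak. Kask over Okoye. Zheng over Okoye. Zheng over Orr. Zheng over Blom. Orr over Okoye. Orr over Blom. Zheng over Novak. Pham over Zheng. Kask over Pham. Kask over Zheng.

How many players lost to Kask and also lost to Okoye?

0

Kask beat: Pham, Zheng, Okoye.
Okoye beat: no one.
No one was beaten by both.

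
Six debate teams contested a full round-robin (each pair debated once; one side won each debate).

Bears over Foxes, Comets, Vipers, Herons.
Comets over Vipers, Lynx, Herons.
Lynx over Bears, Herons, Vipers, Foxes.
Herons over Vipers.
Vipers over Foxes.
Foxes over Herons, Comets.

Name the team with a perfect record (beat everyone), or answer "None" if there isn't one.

None

Highest win total is Lynx with 4 (out of 5 possible).
Lynx lost to Comets, so no team went undefeated.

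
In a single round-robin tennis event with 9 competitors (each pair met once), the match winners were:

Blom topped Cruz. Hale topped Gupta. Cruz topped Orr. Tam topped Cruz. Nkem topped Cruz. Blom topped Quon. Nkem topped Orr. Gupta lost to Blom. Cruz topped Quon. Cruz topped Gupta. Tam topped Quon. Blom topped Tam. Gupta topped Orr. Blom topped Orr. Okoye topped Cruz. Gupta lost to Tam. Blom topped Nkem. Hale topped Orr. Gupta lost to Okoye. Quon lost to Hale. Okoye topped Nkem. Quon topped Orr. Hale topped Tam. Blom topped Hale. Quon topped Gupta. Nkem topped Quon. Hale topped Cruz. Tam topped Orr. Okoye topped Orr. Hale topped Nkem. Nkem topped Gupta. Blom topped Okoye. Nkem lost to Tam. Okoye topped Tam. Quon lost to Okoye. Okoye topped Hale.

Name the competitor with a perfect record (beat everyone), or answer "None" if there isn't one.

Blom

Blom has 8 wins out of 8 opponents — a perfect record.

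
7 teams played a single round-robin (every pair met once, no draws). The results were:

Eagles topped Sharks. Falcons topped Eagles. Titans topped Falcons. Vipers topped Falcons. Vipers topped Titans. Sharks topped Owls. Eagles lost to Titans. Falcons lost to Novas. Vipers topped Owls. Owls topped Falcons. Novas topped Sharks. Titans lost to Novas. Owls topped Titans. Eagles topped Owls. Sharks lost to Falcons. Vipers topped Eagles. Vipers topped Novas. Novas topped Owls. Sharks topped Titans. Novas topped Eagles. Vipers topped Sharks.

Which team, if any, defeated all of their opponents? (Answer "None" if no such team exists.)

Vipers

Vipers has 6 wins out of 6 opponents — a perfect record.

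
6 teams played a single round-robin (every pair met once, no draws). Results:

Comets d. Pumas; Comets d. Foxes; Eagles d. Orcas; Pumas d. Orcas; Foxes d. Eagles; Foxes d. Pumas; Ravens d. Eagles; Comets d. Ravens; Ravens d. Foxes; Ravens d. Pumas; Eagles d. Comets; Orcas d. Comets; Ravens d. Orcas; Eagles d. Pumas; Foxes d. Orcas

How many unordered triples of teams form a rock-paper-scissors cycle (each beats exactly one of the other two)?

Of the C(6,3) = 20 triples, the cyclic ones are: {Comets, Eagles, Foxes}; {Comets, Eagles, Ravens}; {Comets, Foxes, Orcas}; {Comets, Pumas, Orcas}; {Comets, Ravens, Orcas}.
That is 5.

5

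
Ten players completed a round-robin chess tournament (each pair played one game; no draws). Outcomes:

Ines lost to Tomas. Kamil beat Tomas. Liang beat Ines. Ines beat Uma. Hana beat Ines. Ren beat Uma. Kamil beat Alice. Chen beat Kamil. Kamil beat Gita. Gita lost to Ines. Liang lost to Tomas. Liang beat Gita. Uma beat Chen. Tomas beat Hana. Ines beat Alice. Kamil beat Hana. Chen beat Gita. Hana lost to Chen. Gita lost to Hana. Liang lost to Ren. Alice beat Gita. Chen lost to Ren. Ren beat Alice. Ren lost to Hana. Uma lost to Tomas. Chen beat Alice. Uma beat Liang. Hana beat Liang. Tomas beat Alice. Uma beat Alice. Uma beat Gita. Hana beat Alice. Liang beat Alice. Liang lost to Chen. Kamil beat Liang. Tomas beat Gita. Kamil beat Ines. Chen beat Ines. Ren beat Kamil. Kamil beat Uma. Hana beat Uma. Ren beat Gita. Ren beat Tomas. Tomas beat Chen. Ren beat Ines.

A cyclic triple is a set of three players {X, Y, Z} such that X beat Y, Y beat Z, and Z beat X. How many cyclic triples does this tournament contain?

Win totals: Tomas 7, Alice 1, Uma 4, Ines 3, Gita 0, Hana 6, Kamil 7, Ren 8, Chen 6, Liang 3.
A player with w wins dominates both others in C(w,2) triples; summing gives 21 + 0 + 6 + 3 + 0 + 15 + 21 + 28 + 15 + 3 = 112 transitive triples.
Total triples C(10,3) = 120, so cyclic triples = 120 − 112 = 8.

8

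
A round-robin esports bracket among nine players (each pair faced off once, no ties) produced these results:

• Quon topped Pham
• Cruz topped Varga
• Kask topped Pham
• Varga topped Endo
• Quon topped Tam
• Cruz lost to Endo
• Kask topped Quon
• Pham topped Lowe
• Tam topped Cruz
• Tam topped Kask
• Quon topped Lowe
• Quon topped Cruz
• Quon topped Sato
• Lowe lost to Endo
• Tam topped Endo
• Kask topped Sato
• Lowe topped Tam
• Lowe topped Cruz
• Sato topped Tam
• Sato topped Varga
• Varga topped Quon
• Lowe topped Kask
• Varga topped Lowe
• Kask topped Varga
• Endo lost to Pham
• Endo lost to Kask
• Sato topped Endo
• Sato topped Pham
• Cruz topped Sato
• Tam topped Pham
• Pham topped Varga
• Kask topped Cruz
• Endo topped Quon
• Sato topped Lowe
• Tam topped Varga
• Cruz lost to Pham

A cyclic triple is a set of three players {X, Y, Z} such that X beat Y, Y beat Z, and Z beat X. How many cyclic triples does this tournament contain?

Win totals: Cruz 2, Quon 5, Pham 4, Kask 6, Lowe 3, Sato 5, Endo 3, Tam 5, Varga 3.
A player with w wins dominates both others in C(w,2) triples; summing gives 1 + 10 + 6 + 15 + 3 + 10 + 3 + 10 + 3 = 61 transitive triples.
Total triples C(9,3) = 84, so cyclic triples = 84 − 61 = 23.

23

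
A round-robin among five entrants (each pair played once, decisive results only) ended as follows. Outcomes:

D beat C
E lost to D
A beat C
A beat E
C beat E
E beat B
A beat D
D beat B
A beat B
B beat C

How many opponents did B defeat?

B's results: beat C; lost to A, D, E.
That is 1 win.

1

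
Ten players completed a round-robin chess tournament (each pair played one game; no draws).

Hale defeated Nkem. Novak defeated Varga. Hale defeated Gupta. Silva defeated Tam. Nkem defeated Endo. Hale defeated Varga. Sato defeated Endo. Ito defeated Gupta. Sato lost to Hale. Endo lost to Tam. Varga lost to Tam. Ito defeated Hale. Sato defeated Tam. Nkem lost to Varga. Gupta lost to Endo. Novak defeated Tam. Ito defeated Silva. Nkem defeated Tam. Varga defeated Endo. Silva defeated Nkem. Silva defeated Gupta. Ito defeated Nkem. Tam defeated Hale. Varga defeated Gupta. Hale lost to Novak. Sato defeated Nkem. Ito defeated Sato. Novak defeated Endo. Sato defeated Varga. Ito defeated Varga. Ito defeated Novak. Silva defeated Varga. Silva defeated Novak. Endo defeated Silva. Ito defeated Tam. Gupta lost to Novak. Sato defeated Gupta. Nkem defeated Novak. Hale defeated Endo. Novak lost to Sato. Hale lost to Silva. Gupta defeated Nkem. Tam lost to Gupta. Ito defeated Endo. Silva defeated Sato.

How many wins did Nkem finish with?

3

Nkem's results: beat Novak, Tam, Endo; lost to Ito, Silva, Gupta, Hale, Sato, Varga.
That is 3 wins.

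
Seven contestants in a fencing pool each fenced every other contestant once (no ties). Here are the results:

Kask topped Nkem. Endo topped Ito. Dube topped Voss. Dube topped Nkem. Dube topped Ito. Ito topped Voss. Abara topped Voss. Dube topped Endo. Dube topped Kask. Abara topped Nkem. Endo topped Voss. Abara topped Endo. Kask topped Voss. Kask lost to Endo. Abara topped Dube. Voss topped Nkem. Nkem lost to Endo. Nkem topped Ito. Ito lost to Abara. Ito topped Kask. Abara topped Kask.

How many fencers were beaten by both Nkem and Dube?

Nkem beat: Ito.
Dube beat: Voss, Nkem, Kask, Ito, Endo.
Both beat: Ito — 1.

1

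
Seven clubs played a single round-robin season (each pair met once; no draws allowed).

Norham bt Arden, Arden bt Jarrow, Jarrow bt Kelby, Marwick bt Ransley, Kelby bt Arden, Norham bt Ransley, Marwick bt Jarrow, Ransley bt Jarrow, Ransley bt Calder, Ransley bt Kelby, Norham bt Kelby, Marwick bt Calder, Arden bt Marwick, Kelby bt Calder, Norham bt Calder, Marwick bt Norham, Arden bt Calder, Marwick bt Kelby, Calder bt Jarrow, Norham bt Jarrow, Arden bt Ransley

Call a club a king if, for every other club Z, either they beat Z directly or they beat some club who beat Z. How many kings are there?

3

Ransley cannot reach Marwick, Norham in two steps.
Marwick reaches everyone (king).
Arden reaches everyone (king).
Jarrow cannot reach Ransley, Marwick, Norham in two steps.
Norham reaches everyone (king).
Calder cannot reach Ransley, Marwick, Arden, Norham in two steps.
Kelby cannot reach Norham in two steps.
Kings: Marwick, Arden, Norham — 3.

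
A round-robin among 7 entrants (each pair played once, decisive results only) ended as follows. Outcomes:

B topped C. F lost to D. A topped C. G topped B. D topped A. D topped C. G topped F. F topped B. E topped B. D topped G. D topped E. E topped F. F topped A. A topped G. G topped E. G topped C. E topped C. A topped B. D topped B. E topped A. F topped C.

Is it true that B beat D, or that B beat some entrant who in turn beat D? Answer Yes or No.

B did not beat D directly.
B beat C, but each of them lost to D. No two-step path.

No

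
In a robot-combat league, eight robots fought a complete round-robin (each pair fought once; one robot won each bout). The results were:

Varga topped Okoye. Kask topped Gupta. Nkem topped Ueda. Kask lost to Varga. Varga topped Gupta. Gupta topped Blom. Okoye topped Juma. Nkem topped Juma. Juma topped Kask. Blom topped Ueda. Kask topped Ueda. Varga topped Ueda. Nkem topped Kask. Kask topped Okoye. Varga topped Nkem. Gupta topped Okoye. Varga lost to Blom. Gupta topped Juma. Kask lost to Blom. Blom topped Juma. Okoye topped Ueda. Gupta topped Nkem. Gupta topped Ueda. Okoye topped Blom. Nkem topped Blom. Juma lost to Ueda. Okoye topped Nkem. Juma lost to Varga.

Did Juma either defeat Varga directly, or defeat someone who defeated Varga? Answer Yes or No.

Juma did not beat Varga directly.
Juma beat Kask, but each of them lost to Varga. No two-step path.

No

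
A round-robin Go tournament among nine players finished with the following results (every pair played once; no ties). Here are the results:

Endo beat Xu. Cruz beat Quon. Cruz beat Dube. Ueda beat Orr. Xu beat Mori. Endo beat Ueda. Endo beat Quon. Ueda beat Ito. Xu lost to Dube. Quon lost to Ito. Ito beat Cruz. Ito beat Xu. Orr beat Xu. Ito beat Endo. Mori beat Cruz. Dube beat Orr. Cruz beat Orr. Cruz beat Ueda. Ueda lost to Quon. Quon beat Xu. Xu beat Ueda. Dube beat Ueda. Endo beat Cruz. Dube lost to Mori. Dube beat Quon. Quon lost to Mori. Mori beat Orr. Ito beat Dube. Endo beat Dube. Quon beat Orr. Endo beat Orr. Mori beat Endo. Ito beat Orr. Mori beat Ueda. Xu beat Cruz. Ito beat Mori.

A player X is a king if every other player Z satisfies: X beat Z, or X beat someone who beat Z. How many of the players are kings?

Ito reaches everyone (king).
Endo reaches everyone (king).
Ueda reaches everyone (king).
Cruz cannot reach Endo, Mori in two steps.
Xu reaches everyone (king).
Dube cannot reach Endo in two steps.
Quon cannot reach Endo, Dube in two steps.
Orr cannot reach Ito, Endo, Dube, Quon in two steps.
Mori reaches everyone (king).
Kings: Ito, Endo, Ueda, Xu, Mori — 5.

5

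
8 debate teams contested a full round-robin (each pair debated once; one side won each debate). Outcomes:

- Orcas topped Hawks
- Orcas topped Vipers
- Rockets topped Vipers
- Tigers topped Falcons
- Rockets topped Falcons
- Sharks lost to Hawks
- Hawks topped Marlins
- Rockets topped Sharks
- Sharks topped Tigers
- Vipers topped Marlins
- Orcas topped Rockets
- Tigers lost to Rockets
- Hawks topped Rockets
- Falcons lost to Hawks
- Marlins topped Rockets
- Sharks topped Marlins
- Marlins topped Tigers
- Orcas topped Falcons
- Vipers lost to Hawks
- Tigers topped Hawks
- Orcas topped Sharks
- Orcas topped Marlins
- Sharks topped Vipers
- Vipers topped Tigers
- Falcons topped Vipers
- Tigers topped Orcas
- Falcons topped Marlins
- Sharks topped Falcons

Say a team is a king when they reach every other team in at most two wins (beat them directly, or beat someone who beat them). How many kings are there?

5

Orcas reaches everyone (king).
Rockets reaches everyone (king).
Tigers reaches everyone (king).
Marlins reaches everyone (king).
Hawks cannot reach Orcas in two steps.
Vipers cannot reach Sharks in two steps.
Sharks reaches everyone (king).
Falcons cannot reach Orcas, Hawks, Sharks in two steps.
Kings: Orcas, Rockets, Tigers, Marlins, Sharks — 5.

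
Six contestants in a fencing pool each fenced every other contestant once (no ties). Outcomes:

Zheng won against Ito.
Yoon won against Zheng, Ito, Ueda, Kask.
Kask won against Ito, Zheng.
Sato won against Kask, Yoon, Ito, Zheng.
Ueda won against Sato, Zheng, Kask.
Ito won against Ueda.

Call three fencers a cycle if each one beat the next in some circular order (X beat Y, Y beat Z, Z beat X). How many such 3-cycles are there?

4

Win totals: Yoon 4, Ueda 3, Kask 2, Sato 4, Zheng 1, Ito 1.
A fencer with w wins dominates both others in C(w,2) triples; summing gives 6 + 3 + 1 + 6 + 0 + 0 = 16 transitive triples.
Total triples C(6,3) = 20, so cyclic triples = 20 − 16 = 4.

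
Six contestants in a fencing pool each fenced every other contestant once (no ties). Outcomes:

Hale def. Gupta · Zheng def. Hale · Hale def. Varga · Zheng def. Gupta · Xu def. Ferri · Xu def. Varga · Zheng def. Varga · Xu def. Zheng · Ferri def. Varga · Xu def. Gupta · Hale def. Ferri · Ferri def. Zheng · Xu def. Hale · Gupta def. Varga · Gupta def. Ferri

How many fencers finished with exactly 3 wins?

Win totals: Gupta 2, Xu 5, Hale 3, Ferri 2, Varga 0, Zheng 3.
Exactly 3: Hale, Zheng — 2 fencers.

2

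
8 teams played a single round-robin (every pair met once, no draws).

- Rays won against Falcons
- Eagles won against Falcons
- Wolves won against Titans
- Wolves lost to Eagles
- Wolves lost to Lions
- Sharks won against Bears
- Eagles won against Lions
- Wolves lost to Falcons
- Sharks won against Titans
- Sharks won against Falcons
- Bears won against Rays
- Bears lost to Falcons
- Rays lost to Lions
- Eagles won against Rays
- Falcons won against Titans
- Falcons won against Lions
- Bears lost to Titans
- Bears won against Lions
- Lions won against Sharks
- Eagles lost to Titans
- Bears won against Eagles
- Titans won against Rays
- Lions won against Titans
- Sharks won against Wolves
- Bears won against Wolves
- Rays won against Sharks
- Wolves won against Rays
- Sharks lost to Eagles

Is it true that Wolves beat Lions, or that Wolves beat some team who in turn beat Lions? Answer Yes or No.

No

Wolves did not beat Lions directly.
Wolves beat Rays, Titans, but each of them lost to Lions. No two-step path.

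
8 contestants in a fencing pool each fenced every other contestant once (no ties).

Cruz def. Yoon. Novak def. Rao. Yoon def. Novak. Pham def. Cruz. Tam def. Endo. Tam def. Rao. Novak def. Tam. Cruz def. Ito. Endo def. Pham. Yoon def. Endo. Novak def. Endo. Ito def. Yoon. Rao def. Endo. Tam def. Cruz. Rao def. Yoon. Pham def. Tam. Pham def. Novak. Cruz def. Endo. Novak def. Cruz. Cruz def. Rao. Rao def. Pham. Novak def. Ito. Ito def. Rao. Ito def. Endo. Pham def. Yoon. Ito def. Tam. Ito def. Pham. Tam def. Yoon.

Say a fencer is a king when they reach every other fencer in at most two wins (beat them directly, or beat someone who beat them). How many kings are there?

6

Yoon reaches everyone (king).
Tam reaches everyone (king).
Pham reaches everyone (king).
Endo cannot reach Ito, Rao in two steps.
Cruz reaches everyone (king).
Novak reaches everyone (king).
Ito reaches everyone (king).
Rao cannot reach Ito in two steps.
Kings: Yoon, Tam, Pham, Cruz, Novak, Ito — 6.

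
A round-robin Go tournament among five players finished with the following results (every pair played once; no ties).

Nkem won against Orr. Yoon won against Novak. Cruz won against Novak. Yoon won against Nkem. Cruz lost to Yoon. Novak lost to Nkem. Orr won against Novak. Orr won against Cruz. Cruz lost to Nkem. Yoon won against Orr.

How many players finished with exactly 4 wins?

Win totals: Cruz 1, Yoon 4, Nkem 3, Novak 0, Orr 2.
Exactly 4: Yoon — 1 player.

1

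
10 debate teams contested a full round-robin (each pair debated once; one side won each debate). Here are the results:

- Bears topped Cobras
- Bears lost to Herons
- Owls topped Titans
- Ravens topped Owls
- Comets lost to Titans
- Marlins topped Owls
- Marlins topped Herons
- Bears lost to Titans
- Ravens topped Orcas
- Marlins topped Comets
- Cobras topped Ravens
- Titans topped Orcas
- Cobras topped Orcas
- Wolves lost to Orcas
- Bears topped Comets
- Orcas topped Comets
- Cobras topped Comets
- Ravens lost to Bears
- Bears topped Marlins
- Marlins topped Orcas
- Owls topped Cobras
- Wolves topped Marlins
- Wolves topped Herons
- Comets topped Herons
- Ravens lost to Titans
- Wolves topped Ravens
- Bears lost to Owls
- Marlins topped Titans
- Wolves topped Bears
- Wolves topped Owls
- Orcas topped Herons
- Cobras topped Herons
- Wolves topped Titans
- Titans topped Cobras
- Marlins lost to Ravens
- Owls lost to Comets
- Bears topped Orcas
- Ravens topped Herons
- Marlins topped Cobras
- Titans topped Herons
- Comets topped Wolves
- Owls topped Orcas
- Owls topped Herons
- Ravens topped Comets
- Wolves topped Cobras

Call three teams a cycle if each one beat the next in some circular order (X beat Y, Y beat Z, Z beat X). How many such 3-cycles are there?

27

Win totals: Titans 6, Comets 3, Orcas 3, Herons 1, Ravens 5, Cobras 4, Marlins 6, Wolves 7, Owls 5, Bears 5.
A team with w wins dominates both others in C(w,2) triples; summing gives 15 + 3 + 3 + 0 + 10 + 6 + 15 + 21 + 10 + 10 = 93 transitive triples.
Total triples C(10,3) = 120, so cyclic triples = 120 − 93 = 27.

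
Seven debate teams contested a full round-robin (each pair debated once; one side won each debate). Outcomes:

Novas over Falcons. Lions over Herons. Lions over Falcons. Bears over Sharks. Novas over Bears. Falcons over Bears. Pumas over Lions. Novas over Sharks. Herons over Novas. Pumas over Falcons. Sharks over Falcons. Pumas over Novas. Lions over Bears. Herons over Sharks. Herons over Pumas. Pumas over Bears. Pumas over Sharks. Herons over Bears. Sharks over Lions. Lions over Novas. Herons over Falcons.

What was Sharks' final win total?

2

Sharks' results: beat Falcons, Lions; lost to Novas, Pumas, Bears, Herons.
That is 2 wins.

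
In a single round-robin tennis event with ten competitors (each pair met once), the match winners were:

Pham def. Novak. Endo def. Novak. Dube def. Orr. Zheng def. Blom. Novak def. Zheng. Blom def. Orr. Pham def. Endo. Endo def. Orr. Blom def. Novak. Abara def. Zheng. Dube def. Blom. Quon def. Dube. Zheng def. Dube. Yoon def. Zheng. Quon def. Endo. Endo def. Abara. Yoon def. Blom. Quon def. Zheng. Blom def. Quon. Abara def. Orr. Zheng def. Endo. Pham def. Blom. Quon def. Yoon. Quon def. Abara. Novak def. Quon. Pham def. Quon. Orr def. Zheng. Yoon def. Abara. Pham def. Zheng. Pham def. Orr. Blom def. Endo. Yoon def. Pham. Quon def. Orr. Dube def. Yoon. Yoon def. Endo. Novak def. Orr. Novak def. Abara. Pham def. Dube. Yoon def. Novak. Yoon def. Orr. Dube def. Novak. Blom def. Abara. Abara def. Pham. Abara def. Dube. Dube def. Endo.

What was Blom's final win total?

Blom's results: beat Endo, Orr, Abara, Quon, Novak; lost to Dube, Yoon, Pham, Zheng.
That is 5 wins.

5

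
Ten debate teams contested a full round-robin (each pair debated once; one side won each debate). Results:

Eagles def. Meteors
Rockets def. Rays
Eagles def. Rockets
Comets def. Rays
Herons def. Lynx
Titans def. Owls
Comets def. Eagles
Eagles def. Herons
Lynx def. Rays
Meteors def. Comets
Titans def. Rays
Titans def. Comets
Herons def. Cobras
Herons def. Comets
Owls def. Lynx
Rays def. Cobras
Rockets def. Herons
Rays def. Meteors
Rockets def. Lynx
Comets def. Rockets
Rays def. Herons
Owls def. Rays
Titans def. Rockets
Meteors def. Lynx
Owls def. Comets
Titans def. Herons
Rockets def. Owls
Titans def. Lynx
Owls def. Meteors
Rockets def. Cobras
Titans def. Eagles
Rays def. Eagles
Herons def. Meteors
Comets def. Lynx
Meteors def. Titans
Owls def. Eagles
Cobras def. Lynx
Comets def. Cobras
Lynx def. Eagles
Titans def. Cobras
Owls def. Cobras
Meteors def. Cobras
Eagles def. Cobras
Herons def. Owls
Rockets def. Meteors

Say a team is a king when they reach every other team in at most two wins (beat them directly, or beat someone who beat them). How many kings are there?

Owls reaches everyone (king).
Titans reaches everyone (king).
Rays reaches everyone (king).
Rockets reaches everyone (king).
Comets cannot reach Titans in two steps.
Cobras cannot reach Owls, Titans, Rockets, Comets, Herons, Meteors in two steps.
Eagles reaches everyone (king).
Herons reaches everyone (king).
Lynx cannot reach Owls, Titans, Comets in two steps.
Meteors reaches everyone (king).
Kings: Owls, Titans, Rays, Rockets, Eagles, Herons, Meteors — 7.

7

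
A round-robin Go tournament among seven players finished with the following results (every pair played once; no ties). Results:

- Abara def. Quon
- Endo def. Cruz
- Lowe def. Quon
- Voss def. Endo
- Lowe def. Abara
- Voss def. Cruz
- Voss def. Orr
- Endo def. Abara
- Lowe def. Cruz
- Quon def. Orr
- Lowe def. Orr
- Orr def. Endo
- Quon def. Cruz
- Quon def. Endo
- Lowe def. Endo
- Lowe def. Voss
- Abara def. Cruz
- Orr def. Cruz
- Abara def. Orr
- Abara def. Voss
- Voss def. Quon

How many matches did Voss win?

Voss' results: beat Endo, Cruz, Quon, Orr; lost to Lowe, Abara.
That is 4 wins.

4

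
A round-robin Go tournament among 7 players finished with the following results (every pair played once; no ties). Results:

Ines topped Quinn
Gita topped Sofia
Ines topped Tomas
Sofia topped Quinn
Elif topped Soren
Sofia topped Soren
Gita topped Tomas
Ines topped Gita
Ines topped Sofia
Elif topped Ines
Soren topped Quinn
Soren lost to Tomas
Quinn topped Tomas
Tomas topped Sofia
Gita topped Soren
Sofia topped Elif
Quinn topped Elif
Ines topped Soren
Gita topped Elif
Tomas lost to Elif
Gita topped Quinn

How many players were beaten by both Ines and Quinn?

1

Ines beat: Tomas, Sofia, Soren, Quinn, Gita.
Quinn beat: Tomas, Elif.
Both beat: Tomas — 1.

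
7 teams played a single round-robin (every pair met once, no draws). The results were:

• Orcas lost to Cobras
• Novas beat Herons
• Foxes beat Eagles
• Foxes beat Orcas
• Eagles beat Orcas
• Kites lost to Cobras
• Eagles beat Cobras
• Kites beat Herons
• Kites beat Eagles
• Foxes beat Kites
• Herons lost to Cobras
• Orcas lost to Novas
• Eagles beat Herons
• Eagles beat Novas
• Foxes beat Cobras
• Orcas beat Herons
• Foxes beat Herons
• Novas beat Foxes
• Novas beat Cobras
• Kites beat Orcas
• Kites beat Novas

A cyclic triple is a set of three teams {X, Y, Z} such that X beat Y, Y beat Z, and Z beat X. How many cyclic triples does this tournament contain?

4

Win totals: Herons 0, Novas 4, Cobras 3, Kites 4, Foxes 5, Orcas 1, Eagles 4.
A team with w wins dominates both others in C(w,2) triples; summing gives 0 + 6 + 3 + 6 + 10 + 0 + 6 = 31 transitive triples.
Total triples C(7,3) = 35, so cyclic triples = 35 − 31 = 4.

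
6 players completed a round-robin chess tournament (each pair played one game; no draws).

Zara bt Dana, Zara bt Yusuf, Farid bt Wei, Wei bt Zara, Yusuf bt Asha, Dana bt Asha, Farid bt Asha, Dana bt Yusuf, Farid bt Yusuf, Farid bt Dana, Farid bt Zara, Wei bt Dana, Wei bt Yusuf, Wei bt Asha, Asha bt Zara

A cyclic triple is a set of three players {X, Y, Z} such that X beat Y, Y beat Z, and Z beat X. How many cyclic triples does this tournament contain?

Win totals: Yusuf 1, Dana 2, Farid 5, Zara 2, Wei 4, Asha 1.
A player with w wins dominates both others in C(w,2) triples; summing gives 0 + 1 + 10 + 1 + 6 + 0 = 18 transitive triples.
Total triples C(6,3) = 20, so cyclic triples = 20 − 18 = 2.

2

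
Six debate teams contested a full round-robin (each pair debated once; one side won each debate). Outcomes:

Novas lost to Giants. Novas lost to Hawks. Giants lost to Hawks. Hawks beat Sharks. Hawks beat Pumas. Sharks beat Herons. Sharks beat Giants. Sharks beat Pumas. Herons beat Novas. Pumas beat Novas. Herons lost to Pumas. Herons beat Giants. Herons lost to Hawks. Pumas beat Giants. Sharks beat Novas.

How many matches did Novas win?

Novas' results: beat no one; lost to Pumas, Sharks, Herons, Giants, Hawks.
That is 0 wins.

0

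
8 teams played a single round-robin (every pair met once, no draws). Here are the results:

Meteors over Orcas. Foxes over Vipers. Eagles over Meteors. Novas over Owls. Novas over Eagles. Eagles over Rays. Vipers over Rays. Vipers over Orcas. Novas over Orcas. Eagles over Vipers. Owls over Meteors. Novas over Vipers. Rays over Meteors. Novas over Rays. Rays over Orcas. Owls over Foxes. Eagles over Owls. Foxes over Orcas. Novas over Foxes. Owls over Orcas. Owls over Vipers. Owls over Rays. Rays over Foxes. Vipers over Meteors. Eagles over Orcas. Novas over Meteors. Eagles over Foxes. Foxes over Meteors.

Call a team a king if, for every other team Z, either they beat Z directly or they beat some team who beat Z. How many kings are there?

1

Owls cannot reach Eagles, Novas in two steps.
Vipers cannot reach Owls, Eagles, Novas in two steps.
Foxes cannot reach Owls, Eagles, Novas in two steps.
Orcas cannot reach Owls, Vipers, Foxes, Rays, Meteors, Eagles, Novas in two steps.
Rays cannot reach Owls, Eagles, Novas in two steps.
Meteors cannot reach Owls, Vipers, Foxes, Rays, Eagles, Novas in two steps.
Eagles cannot reach Novas in two steps.
Novas reaches everyone (king).
Kings: Novas — 1.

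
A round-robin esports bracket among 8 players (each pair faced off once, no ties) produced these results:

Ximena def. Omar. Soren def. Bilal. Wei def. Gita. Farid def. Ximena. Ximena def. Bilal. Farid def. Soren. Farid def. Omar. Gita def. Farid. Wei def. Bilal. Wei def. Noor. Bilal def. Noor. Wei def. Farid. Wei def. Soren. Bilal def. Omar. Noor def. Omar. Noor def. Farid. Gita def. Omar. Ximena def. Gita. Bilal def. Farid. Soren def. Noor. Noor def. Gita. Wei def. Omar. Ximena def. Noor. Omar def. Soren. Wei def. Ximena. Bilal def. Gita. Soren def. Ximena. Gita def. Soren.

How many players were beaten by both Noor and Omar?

0

Noor beat: Farid, Gita, Omar.
Omar beat: Soren.
No one was beaten by both.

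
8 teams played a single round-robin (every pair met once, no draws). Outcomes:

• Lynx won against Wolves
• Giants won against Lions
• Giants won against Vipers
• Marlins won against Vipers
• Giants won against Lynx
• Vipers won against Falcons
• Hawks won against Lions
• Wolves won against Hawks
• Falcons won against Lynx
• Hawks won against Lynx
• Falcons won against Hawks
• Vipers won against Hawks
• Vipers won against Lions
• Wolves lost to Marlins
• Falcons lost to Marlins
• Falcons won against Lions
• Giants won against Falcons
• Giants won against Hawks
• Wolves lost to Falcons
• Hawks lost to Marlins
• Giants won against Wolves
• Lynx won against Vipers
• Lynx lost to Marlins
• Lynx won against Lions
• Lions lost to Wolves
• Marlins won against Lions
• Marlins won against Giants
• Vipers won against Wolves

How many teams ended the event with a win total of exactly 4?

Win totals: Vipers 4, Wolves 2, Falcons 4, Giants 6, Lynx 3, Hawks 2, Marlins 7, Lions 0.
Exactly 4: Vipers, Falcons — 2 teams.

2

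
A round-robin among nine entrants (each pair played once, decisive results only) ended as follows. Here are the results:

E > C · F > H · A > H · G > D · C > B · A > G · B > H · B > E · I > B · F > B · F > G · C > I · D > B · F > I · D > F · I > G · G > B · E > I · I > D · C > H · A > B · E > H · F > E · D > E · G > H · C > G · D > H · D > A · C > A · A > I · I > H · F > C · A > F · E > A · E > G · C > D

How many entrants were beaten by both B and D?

B beat: E, H.
D beat: A, B, E, F, H.
Both beat: E, H — 2.

2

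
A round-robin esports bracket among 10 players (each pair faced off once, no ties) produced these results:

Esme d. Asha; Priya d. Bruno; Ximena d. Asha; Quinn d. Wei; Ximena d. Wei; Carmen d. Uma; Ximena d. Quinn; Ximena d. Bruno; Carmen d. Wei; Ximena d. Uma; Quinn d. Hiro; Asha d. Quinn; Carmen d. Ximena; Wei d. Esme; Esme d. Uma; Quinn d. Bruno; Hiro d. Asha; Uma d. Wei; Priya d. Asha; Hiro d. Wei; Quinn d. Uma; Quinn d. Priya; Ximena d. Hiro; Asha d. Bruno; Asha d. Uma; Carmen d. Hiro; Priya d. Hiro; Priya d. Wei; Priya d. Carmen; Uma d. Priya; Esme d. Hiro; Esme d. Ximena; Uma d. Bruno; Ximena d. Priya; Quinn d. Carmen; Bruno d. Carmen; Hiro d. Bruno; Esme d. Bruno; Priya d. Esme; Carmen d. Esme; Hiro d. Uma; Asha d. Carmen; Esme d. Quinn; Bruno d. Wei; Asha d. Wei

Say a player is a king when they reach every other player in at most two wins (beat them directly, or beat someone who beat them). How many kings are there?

Asha reaches everyone (king).
Esme reaches everyone (king).
Bruno cannot reach Asha, Priya, Quinn in two steps.
Priya reaches everyone (king).
Quinn reaches everyone (king).
Hiro cannot reach Ximena in two steps.
Wei cannot reach Priya, Carmen in two steps.
Carmen reaches everyone (king).
Uma cannot reach Quinn, Ximena in two steps.
Ximena reaches everyone (king).
Kings: Asha, Esme, Priya, Quinn, Carmen, Ximena — 6.

6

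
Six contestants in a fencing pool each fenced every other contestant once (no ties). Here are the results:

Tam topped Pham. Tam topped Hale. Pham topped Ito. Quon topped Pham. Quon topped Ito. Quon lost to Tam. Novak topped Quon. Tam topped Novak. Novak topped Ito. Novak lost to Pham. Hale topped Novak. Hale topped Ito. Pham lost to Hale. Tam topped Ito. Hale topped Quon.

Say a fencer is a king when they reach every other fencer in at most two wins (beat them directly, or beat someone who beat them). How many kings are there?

1

Novak cannot reach Hale, Tam in two steps.
Ito cannot reach Novak, Pham, Hale, Tam, Quon in two steps.
Pham cannot reach Hale, Tam in two steps.
Hale cannot reach Tam in two steps.
Tam reaches everyone (king).
Quon cannot reach Hale, Tam in two steps.
Kings: Tam — 1.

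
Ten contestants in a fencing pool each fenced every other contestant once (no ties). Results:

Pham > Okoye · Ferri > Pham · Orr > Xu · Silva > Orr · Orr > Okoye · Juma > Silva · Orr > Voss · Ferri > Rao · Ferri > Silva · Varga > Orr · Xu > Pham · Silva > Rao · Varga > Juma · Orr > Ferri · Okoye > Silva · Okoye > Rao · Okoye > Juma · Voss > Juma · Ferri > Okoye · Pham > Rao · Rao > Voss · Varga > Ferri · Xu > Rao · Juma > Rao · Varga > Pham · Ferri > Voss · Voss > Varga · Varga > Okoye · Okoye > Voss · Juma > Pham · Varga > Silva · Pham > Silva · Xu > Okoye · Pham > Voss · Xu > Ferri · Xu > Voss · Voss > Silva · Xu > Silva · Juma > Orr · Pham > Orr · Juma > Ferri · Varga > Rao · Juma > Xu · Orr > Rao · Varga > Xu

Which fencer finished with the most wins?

Varga

Win totals: Xu 6, Rao 1, Pham 5, Ferri 5, Voss 3, Varga 8, Orr 5, Juma 6, Okoye 4, Silva 2.
Varga leads with 8 wins (next highest: 6).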